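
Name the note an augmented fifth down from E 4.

A-flat 3

The fifth takes the letter from E down to A.
An augmented fifth is 8 semitones; 8 semitones down from E4 gives Ab3.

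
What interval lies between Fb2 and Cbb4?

F to C spans five letter names (F-G-A-B-C), plus an octave — that makes it a twelfth of some quality.
A perfect twelfth would be 19 semitones; Fb2 to Cbb4 is 18, one semitone narrower, so the interval is diminished.
(Equivalently, a compound diminished fifth: a diminished fifth plus an octave.)

d12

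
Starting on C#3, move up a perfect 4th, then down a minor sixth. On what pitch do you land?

C#3 up a perfect fourth → F#3 (5 semitones).
A minor sixth down from F#3 is A#2.

A#2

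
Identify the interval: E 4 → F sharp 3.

minor seventh

Descending from E4 to F#3 is the same interval as ascending F#3 to E4.
F to E spans seven letter names (F-G-A-B-C-D-E): a seventh.
A major seventh would be 11 semitones, but F#3 to E4 is 10 — one semitone narrower, making it a minor seventh.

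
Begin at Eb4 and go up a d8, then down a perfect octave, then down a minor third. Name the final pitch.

A diminished octave up from Eb4 is Ebb5.
Ebb5 down a perfect octave → Ebb4 (12 semitones).
Ebb4 down a minor third → Cb4 (3 semitones).

Cb4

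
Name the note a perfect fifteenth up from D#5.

D#7

For a fifteenth the letter name doesn't change: still D, two octaves up.
A perfect fifteenth is 24 semitones; 24 semitones up from D#5 gives D#7.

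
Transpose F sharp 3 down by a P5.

B 2

Five letter names down from F: B.
A perfect fifth spans 7 semitones, so from F#3 the target pitch is B2.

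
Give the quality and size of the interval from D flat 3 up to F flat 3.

D to F spans three letter names (D-E-F), so the interval is some kind of third.
At 3 semitones, Db3→Fb3 falls one short of a major third: minor.

minor 3rd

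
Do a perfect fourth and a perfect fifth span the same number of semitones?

No

5 semitones (perfect fourth) vs 7 semitones (perfect fifth): not equal.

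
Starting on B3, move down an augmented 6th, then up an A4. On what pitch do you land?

An augmented sixth down from B3 is Db3.
Up an augmented fourth from Db3: G3 (6 semitones up).

G3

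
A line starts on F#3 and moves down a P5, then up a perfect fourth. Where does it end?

E3

Down a perfect fifth from F#3: B2 (7 semitones down).
B2 up a perfect fourth → E3 (5 semitones).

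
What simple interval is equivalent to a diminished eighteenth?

diminished fourth

Each octave removed subtracts seven from the number: 18 − 14 = 4.
That makes a diminished eighteenth a compound diminished fourth — 2 octaves plus a diminished fourth.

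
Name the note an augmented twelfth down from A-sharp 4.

D 3

Five letters down from A (plus an octave) reaches D.
Moving 20 semitones down from A#4 (the size of an augmented twelfth) reaches D3.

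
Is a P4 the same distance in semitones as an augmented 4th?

A perfect fourth spans 5 semitones; an augmented fourth spans 6 semitones. They differ by 1.

No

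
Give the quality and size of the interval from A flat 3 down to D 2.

diminished twelfth

Descending from Ab3 to D2 is the same interval as ascending D2 to Ab3.
D to A spans five letter names (D-E-F-G-A), plus an octave, so the interval is some kind of twelfth.
D2 to Ab3 spans 18 semitones — one semitone narrower than the perfect twelfth (19) — giving a diminished twelfth.
(Equivalently, a compound diminished fifth: a diminished fifth plus an octave.)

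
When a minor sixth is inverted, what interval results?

M3

The rule of nine gives the new number: 9 − 6 = 3, so a sixth becomes a third.
Quality inverts too: minor becomes major. That makes the inversion a major third.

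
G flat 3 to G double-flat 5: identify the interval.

diminished fifteenth

G to G is the same letter name, plus 2 octaves: a fifteenth.
Gb3 to Gbb5 spans 23 semitones — one semitone narrower than the perfect fifteenth (24) — giving a diminished fifteenth.
(Equivalently, a compound diminished octave: a diminished octave plus an octave.)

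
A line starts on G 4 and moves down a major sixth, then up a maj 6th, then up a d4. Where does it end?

G4 down a major sixth → Bb3 (9 semitones).
A major sixth up from Bb3 is G4.
Up a diminished fourth from G4: Cb5 (4 semitones up).

C flat 5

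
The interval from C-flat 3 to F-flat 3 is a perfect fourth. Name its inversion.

Inverted interval numbers add to nine, so a fourth pairs with a fifth (4 + 5 = 9).
And perfect stays perfect under inversion, so we get a perfect fifth.

P5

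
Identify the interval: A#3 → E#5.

perfect 12th

A to E spans five letter names (A-B-C-D-E), plus an octave, so the interval is some kind of twelfth.
Counting semitones, A#3→E#5 is 19, which is the perfect twelfth.
(Equivalently, a compound perfect fifth: a perfect fifth plus an octave.)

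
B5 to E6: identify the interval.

B to E spans four letter names (B-C-D-E): a fourth.
Counting semitones, B5→E6 is 5, which is the perfect fourth.

P4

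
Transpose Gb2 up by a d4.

Cbb3

The fourth takes the letter from G up to C.
Moving 4 semitones up from Gb2 (the size of a diminished fourth) reaches Cbb3.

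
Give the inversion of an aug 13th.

First reduce the compound augmented thirteenth to its simple form, an augmented sixth.
Inverted interval numbers add to nine, so a sixth pairs with a third (6 + 3 = 9).
The quality also flips — augmented becomes diminished — giving a diminished third.

diminished 3rd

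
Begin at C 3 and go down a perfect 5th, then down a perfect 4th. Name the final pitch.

A perfect fifth down from C3 is F2.
F2 down a perfect fourth → C2 (5 semitones).

C 2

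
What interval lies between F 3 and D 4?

major 6th

F to D spans six letter names (F-G-A-B-C-D), so the interval is some kind of sixth.
F3 to D4 is 9 semitones, matching the major sixth exactly, so the quality is major.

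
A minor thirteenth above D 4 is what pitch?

The thirteenth's letter: D up six letter names plus an octave → B.
A minor thirteenth is 20 semitones; 20 semitones up from D4 gives Bb5.

B flat 5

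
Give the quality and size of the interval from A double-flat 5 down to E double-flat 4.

perfect 11th

Descending from Abb5 to Ebb4 is the same interval as ascending Ebb4 to Abb5.
E to A spans four letter names (E-F-G-A), plus an octave, so the interval is some kind of eleventh.
Counting semitones, Ebb4→Abb5 is 17, which is the perfect eleventh.
(Equivalently, a compound perfect fourth: a perfect fourth plus an octave.)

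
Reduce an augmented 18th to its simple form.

Subtracting seven from the interval number removes an octave: 18 − 14 = 4.
So an augmented eighteenth is 2 octaves plus an augmented fourth. The quality is unchanged.

A4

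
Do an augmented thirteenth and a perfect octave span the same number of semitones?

No

An augmented thirteenth spans 22 semitones; a perfect octave spans 12 semitones. They differ by 10.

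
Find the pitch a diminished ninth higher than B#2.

Counting two letter names plus an octave up from B lands on C.
Moving 12 semitones up from B#2 (the size of a diminished ninth) reaches C4.

C4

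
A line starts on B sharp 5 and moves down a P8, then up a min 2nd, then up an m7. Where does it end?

Down a perfect octave from B#5: B#4 (12 semitones down).
B#4 up a minor second → C#5 (1 semitone).
Up a minor seventh from C#5: B5 (10 semitones up).

B 5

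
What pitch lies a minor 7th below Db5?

The seventh takes the letter from D down to E.
A minor seventh spans 10 semitones, so from Db5 the target pitch is Eb4.

Eb4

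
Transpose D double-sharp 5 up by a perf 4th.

G double-sharp 5

Four letter names up from D: G.
Moving 5 semitones up from D##5 (the size of a perfect fourth) reaches G##5.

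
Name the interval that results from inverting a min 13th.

M3

First reduce the compound minor thirteenth to its simple form, a minor sixth.
Interval numbers invert to sum to nine: 6 + 3 = 9, so a sixth inverts to a third.
And minor becomes major under inversion, so we get a major third.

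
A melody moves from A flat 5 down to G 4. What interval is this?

minor ninth

Descending from Ab5 to G4 is the same interval as ascending G4 to Ab5.
G to A spans two letter names (G-A), plus an octave: a ninth.
At 13 semitones, G4→Ab5 falls one short of a major ninth: minor.
(Equivalently, a compound minor second: a minor second plus an octave.)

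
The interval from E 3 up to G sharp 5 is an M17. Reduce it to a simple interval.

major third

Subtracting seven from the interval number removes an octave: 17 − 14 = 3.
That makes a major seventeenth a compound major third — 2 octaves plus a major third.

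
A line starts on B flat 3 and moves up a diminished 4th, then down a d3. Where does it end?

C 4

Up a diminished fourth from Bb3: Ebb4 (4 semitones up).
A diminished third down from Ebb4 is C4.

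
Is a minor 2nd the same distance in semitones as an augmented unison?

Yes

A minor second spans 1 semitone, and an augmented unison also spans 1 semitone — they're enharmonic.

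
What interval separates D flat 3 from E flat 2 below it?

Descending from Db3 to Eb2 is the same interval as ascending Eb2 to Db3.
E to D spans seven letter names (E-F-G-A-B-C-D), so the interval is some kind of seventh.
Eb2 to Db3 is 10 semitones, a half step short of the major seventh (11), so this is minor.

m7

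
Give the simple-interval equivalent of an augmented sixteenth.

Take out 2 octaves (14 from the number): 16 − 14 = 2.
So an augmented sixteenth is 2 octaves plus an augmented second. The quality is unchanged.

A2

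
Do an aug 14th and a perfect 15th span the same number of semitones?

An augmented fourteenth spans 24 semitones, and a perfect fifteenth also spans 24 semitones — they're enharmonic.

Yes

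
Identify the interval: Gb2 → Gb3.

G to G is the same letter name, plus an octave, so the interval is some kind of octave.
The perfect octave spans 12 semitones, and Gb2 to Gb3 is exactly 12 semitones — so this is a perfect octave.

perfect 8th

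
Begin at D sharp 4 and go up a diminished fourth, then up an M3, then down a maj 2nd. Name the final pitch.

A 4

D#4 up a diminished fourth → G4 (4 semitones).
A major third up from G4 is B4.
Down a major second from B4: A4 (2 semitones down).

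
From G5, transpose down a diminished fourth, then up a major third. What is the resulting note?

G5 down a diminished fourth → D#5 (4 semitones).
A major third up from D#5 is F##5.

F##5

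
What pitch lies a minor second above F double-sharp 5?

G sharp 5

Two letter names up from F: G.
Moving 1 semitone up from F##5 (the size of a minor second) reaches G#5.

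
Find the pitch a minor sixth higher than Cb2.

Abb2

Six letter names up from C: A.
A minor sixth spans 8 semitones, so from Cb2 the target pitch is Abb2.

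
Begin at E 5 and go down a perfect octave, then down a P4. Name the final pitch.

B 3

E5 down a perfect octave → E4 (12 semitones).
E4 down a perfect fourth → B3 (5 semitones).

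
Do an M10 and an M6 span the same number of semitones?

16 semitones (major tenth) vs 9 semitones (major sixth): not equal.

No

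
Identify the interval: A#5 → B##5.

A to B spans two letter names (A-B) — that makes it a second of some quality.
The major second is 2 semitones; here we have 3, one semitone wider: augmented.

augmented 2nd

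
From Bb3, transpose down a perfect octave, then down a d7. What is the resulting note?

Bb3 down a perfect octave → Bb2 (12 semitones).
Bb2 down a diminished seventh → C#2 (9 semitones).

C#2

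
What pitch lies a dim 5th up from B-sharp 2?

Five letter names up from B: F.
Moving 6 semitones up from B#2 (the size of a diminished fifth) reaches F#3.

F-sharp 3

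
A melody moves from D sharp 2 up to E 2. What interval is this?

minor 2nd

D to E spans two letter names (D-E): a second.
A major second would be 2 semitones, but D#2 to E2 is 1 — one semitone narrower, making it a minor second.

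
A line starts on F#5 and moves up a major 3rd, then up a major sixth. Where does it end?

F##6

A major third up from F#5 is A#5.
A major sixth up from A#5 is F##6.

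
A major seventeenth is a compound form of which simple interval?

M3

Subtracting seven from the interval number removes an octave: 17 − 14 = 3.
That makes a major seventeenth a compound major third — 2 octaves plus a major third.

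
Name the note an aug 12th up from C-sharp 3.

Counting five letter names plus an octave up from C lands on G.
An augmented twelfth is 20 semitones; 20 semitones up from C#3 gives G##4.

G-double-sharp 4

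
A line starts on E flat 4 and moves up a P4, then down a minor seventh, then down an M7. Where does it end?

C flat 3

Up a perfect fourth from Eb4: Ab4 (5 semitones up).
Ab4 down a minor seventh → Bb3 (10 semitones).
Down a major seventh from Bb3: Cb3 (11 semitones down).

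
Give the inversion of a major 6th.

Inverted interval numbers add to nine, so a sixth pairs with a third (6 + 3 = 9).
And major becomes minor under inversion, so we get a minor third.

minor 3rd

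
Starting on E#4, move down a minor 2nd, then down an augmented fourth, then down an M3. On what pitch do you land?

F#3

A minor second down from E#4 is D##4.
Down an augmented fourth from D##4: A#3 (6 semitones down).
Down a major third from A#3: F#3 (4 semitones down).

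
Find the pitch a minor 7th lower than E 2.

Seven letter names down from E: F.
A minor seventh spans 10 semitones, so from E2 the target pitch is F#1.

F-sharp 1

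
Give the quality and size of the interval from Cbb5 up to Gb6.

A12

C to G spans five letter names (C-D-E-F-G), plus an octave: a twelfth.
Cbb5 to Gb6 spans 20 semitones — one semitone wider than the perfect twelfth (19) — giving an augmented twelfth.
(Equivalently, a compound augmented fifth: an augmented fifth plus an octave.)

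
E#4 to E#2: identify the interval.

perfect fifteenth

Descending from E#4 to E#2 is the same interval as ascending E#2 to E#4.
E to E is the same letter name, plus 2 octaves, so the interval is some kind of fifteenth.
E#2 to E#4 is 24 semitones, matching the perfect fifteenth exactly, so the quality is perfect.
(Equivalently, a compound perfect octave: a perfect octave plus an octave.)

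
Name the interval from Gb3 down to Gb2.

Descending from Gb3 to Gb2 is the same interval as ascending Gb2 to Gb3.
G to G is the same letter name, plus an octave — that makes it an octave of some quality.
Gb2 to Gb3 is 12 semitones, matching the perfect octave exactly, so the quality is perfect.

perfect 8th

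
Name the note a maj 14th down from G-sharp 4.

A 2

Seven letters down from G (plus an octave) reaches A.
Moving 23 semitones down from G#4 (the size of a major fourteenth) reaches A2.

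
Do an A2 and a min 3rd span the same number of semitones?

An augmented second = 3 semitones = a minor third; enharmonically equal.

Yes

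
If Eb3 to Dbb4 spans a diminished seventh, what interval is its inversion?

Inverted interval numbers add to nine, so a seventh pairs with a second (7 + 2 = 9).
The quality also flips — diminished becomes augmented — giving an augmented second.

augmented second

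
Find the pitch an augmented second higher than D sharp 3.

E double-sharp 3

Counting two letter names up from D lands on E.
An augmented second spans 3 semitones, so from D#3 the target pitch is E##3.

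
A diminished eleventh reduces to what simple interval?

Each octave removed subtracts seven from the number: 11 − 7 = 4.
So a diminished eleventh is an octave plus a diminished fourth. The quality is unchanged.

d4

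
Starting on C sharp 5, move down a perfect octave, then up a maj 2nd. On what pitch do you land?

D sharp 4

Down a perfect octave from C#5: C#4 (12 semitones down).
A major second up from C#4 is D#4.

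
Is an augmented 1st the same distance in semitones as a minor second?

Yes

Both span 1 semitone: an augmented unison and a minor second are the same chromatic distance.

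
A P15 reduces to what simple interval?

Subtracting seven from the interval number removes an octave: 15 − 7 = 8.
So a perfect fifteenth is an octave plus a perfect octave. The quality is unchanged.

perfect octave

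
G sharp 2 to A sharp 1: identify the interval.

Descending from G#2 to A#1 is the same interval as ascending A#1 to G#2.
A to G spans seven letter names (A-B-C-D-E-F-G): a seventh.
A major seventh would be 11 semitones, but A#1 to G#2 is 10 — one semitone narrower, making it a minor seventh.

minor 7th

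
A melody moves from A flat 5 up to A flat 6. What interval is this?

A to A is the same letter name, plus an octave, so the interval is some kind of octave.
The perfect octave spans 12 semitones, and Ab5 to Ab6 is exactly 12 semitones — so this is a perfect octave.

perfect 8th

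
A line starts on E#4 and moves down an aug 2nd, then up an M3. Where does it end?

F#4

Down an augmented second from E#4: D4 (3 semitones down).
A major third up from D4 is F#4.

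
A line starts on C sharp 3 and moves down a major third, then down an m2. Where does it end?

A major third down from C#3 is A2.
A2 down a minor second → G#2 (1 semitone).

G sharp 2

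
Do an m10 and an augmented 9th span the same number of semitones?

A minor tenth = 15 semitones = an augmented ninth; enharmonically equal.

Yes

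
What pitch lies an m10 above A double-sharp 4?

C double-sharp 6

Three letters up from A (plus an octave) reaches C.
A minor tenth is 15 semitones; 15 semitones up from A##4 gives C##6.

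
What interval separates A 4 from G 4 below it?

major second

Descending from A4 to G4 is the same interval as ascending G4 to A4.
G to A spans two letter names (G-A) — that makes it a second of some quality.
Counting semitones, G4→A4 is 2, which is the major second.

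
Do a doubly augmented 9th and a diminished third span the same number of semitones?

No

16 semitones (doubly augmented ninth) vs 2 semitones (diminished third): not equal.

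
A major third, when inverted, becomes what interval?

Interval numbers invert to sum to nine: 3 + 6 = 9, so a third inverts to a sixth.
Quality inverts too: major becomes minor. That makes the inversion a minor sixth.

minor 6th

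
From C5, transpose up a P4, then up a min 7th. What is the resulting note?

Eb6

Up a perfect fourth from C5: F5 (5 semitones up).
A minor seventh up from F5 is Eb6.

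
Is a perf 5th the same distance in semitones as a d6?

A perfect fifth spans 7 semitones, and a diminished sixth also spans 7 semitones — they're enharmonic.

Yes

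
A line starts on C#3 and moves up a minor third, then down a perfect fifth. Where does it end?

C#3 up a minor third → E3 (3 semitones).
A perfect fifth down from E3 is A2.

A2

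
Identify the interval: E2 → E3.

perfect octave

E to E is the same letter name, plus an octave: an octave.
E2 to E3 is 12 semitones, matching the perfect octave exactly, so the quality is perfect.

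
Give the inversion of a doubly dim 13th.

First reduce the compound doubly diminished thirteenth to its simple form, a doubly diminished sixth.
The rule of nine gives the new number: 9 − 6 = 3, so a sixth becomes a third.
And doubly diminished becomes doubly augmented under inversion, so we get a doubly augmented third.

doubly augmented third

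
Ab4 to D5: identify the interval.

A to D spans four letter names (A-B-C-D): a fourth.
The perfect fourth is 5 semitones; here we have 6, one semitone wider: augmented.

A4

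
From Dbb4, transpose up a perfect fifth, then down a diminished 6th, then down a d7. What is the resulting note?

D#3

Dbb4 up a perfect fifth → Abb4 (7 semitones).
A diminished sixth down from Abb4 is C4.
Down a diminished seventh from C4: D#3 (9 semitones down).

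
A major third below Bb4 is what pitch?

Gb4

The third takes the letter from B down to G.
Moving 4 semitones down from Bb4 (the size of a major third) reaches Gb4.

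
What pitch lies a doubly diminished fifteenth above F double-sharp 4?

F 6

The letter stays F (same as the start), shifted two octaves up.
A doubly diminished fifteenth spans 22 semitones, so from F##4 the target pitch is F6.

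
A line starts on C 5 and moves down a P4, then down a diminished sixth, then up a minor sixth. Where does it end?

G sharp 4

Down a perfect fourth from C5: G4 (5 semitones down).
Down a diminished sixth from G4: B#3 (7 semitones down).
B#3 up a minor sixth → G#4 (8 semitones).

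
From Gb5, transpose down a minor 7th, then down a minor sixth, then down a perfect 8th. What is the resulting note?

A minor seventh down from Gb5 is Ab4.
Down a minor sixth from Ab4: C4 (8 semitones down).
Down a perfect octave from C4: C3 (12 semitones down).

C3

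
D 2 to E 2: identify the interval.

major second

D to E spans two letter names (D-E) — that makes it a second of some quality.
The major second spans 2 semitones, and D2 to E2 is exactly 2 semitones — so this is a major second.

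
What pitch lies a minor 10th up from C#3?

E4

Three letters up from C (plus an octave) reaches E.
Moving 15 semitones up from C#3 (the size of a minor tenth) reaches E4.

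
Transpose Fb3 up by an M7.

Eb4

Counting seven letter names up from F lands on E.
A major seventh spans 11 semitones, so from Fb3 the target pitch is Eb4.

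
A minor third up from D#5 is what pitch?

F#5

Counting three letter names up from D lands on F.
A minor third is 3 semitones; 3 semitones up from D#5 gives F#5.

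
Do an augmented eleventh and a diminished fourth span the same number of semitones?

No

An augmented eleventh spans 18 semitones; a diminished fourth spans 4 semitones. They differ by 14.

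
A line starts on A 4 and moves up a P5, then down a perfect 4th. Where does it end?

A perfect fifth up from A4 is E5.
Down a perfect fourth from E5: B4 (5 semitones down).

B 4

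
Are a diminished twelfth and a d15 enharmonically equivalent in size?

No

A diminished twelfth spans 18 semitones; a diminished fifteenth spans 23 semitones. They differ by 5.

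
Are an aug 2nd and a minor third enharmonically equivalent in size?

Both span 3 semitones: an augmented second and a minor third are the same chromatic distance.

Yes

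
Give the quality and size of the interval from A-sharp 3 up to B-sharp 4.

M9

A to B spans two letter names (A-B), plus an octave, so the interval is some kind of ninth.
Counting semitones, A#3→B#4 is 14, which is the major ninth.
(Equivalently, a compound major second: a major second plus an octave.)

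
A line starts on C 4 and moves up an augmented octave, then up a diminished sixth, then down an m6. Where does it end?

An augmented octave up from C4 is C#5.
C#5 up a diminished sixth → Ab5 (7 semitones).
Ab5 down a minor sixth → C5 (8 semitones).

C 5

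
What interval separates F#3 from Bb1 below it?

augmented twelfth

Descending from F#3 to Bb1 is the same interval as ascending Bb1 to F#3.
B to F spans five letter names (B-C-D-E-F), plus an octave, so the interval is some kind of twelfth.
The perfect twelfth is 19 semitones; here we have 20, one semitone wider: augmented.
(Equivalently, a compound augmented fifth: an augmented fifth plus an octave.)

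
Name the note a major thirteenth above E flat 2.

C 4

Six letters up from E (plus an octave) reaches C.
A major thirteenth is 21 semitones; 21 semitones up from Eb2 gives C4.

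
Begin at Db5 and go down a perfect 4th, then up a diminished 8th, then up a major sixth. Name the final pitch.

Fb6

A perfect fourth down from Db5 is Ab4.
Ab4 up a diminished octave → Abb5 (11 semitones).
Up a major sixth from Abb5: Fb6 (9 semitones up).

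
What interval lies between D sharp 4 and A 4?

diminished fifth

D to A spans five letter names (D-E-F-G-A) — that makes it a fifth of some quality.
The perfect fifth is 7 semitones; here we have 6, one semitone narrower: diminished.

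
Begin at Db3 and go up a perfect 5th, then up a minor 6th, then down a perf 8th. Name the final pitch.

Db3 up a perfect fifth → Ab3 (7 semitones).
Up a minor sixth from Ab3: Fb4 (8 semitones up).
Fb4 down a perfect octave → Fb3 (12 semitones).

Fb3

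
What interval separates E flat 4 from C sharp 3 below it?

Descending from Eb4 to C#3 is the same interval as ascending C#3 to Eb4.
C to E spans three letter names (C-D-E), plus an octave: a tenth.
C#3 to Eb4 spans 14 semitones — two semitones narrower than the major tenth (16) — giving a diminished tenth.
(Equivalently, a compound diminished third: a diminished third plus an octave.)

d10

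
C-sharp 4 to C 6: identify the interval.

diminished fifteenth

C to C is the same letter name, plus 2 octaves, so the interval is some kind of fifteenth.
The perfect fifteenth is 24 semitones; here we have 23, one semitone narrower: diminished.
(Equivalently, a compound diminished octave: a diminished octave plus an octave.)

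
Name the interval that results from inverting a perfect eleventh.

First reduce the compound perfect eleventh to its simple form, a perfect fourth.
The rule of nine gives the new number: 9 − 4 = 5, so a fourth becomes a fifth.
And perfect stays perfect under inversion, so we get a perfect fifth.

perfect 5th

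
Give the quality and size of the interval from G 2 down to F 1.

major ninth

Descending from G2 to F1 is the same interval as ascending F1 to G2.
F to G spans two letter names (F-G), plus an octave, so the interval is some kind of ninth.
F1 to G2 is 14 semitones, matching the major ninth exactly, so the quality is major.
(Equivalently, a compound major second: a major second plus an octave.)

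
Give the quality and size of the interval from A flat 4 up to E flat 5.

P5

A to E spans five letter names (A-B-C-D-E), so the interval is some kind of fifth.
Counting semitones, Ab4→Eb5 is 7, which is the perfect fifth.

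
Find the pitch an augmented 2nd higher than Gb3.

A3

Two letter names up from G: A.
An augmented second is 3 semitones; 3 semitones up from Gb3 gives A3.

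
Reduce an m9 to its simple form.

m2

Subtracting seven from the interval number removes an octave: 9 − 7 = 2.
That makes a minor ninth a compound minor second — an octave plus a minor second.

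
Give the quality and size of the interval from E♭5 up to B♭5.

E to B spans five letter names (E-F-G-A-B), so the interval is some kind of fifth.
Counting semitones, Eb5→Bb5 is 7, which is the perfect fifth.

perfect fifth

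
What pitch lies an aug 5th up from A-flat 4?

Counting five letter names up from A lands on E.
An augmented fifth is 8 semitones; 8 semitones up from Ab4 gives E5.

E 5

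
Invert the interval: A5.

Inverted interval numbers add to nine, so a fifth pairs with a fourth (5 + 4 = 9).
And augmented becomes diminished under inversion, so we get a diminished fourth.

d4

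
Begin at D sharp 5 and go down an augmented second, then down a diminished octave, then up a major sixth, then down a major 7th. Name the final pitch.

Down an augmented second from D#5: C5 (3 semitones down).
Down a diminished octave from C5: C#4 (11 semitones down).
C#4 up a major sixth → A#4 (9 semitones).
A#4 down a major seventh → B3 (11 semitones).

B 3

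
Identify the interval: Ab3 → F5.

A to F spans six letter names (A-B-C-D-E-F), plus an octave — that makes it a thirteenth of some quality.
Counting semitones, Ab3→F5 is 21, which is the major thirteenth.
(Equivalently, a compound major sixth: a major sixth plus an octave.)

major thirteenth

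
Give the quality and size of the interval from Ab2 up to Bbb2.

m2

A to B spans two letter names (A-B): a second.
A major second would be 2 semitones, but Ab2 to Bbb2 is 1 — one semitone narrower, making it a minor second.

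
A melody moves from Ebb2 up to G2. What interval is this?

augmented third

E to G spans three letter names (E-F-G) — that makes it a third of some quality.
A major third would be 4 semitones; Ebb2 to G2 is 5, one semitone wider, so the interval is augmented.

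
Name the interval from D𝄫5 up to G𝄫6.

perfect eleventh

D to G spans four letter names (D-E-F-G), plus an octave — that makes it an eleventh of some quality.
The perfect eleventh spans 17 semitones, and Dbb5 to Gbb6 is exactly 17 semitones — so this is a perfect eleventh.
(Equivalently, a compound perfect fourth: a perfect fourth plus an octave.)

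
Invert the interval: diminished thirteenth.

augmented 3rd

First reduce the compound diminished thirteenth to its simple form, a diminished sixth.
The rule of nine gives the new number: 9 − 6 = 3, so a sixth becomes a third.
Quality inverts too: diminished becomes augmented. That makes the inversion an augmented third.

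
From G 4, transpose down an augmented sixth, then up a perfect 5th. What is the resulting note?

F flat 4

G4 down an augmented sixth → Bbb3 (10 semitones).
Up a perfect fifth from Bbb3: Fb4 (7 semitones up).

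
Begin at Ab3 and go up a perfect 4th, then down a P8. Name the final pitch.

Db3

Up a perfect fourth from Ab3: Db4 (5 semitones up).
Down a perfect octave from Db4: Db3 (12 semitones down).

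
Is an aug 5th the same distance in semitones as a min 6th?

An augmented fifth = 8 semitones = a minor sixth; enharmonically equal.

Yes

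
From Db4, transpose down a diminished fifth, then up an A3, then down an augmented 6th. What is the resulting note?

D3

A diminished fifth down from Db4 is G3.
G3 up an augmented third → B#3 (5 semitones).
Down an augmented sixth from B#3: D3 (10 semitones down).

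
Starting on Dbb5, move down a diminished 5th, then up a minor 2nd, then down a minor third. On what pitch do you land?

Fb4

A diminished fifth down from Dbb5 is Gb4.
Up a minor second from Gb4: Abb4 (1 semitone up).
A minor third down from Abb4 is Fb4.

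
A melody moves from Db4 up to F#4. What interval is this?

D to F spans three letter names (D-E-F), so the interval is some kind of third.
Db4 to F#4 spans 5 semitones — one semitone wider than the major third (4) — giving an augmented third.

augmented third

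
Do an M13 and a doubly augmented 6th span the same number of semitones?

A major thirteenth spans 21 semitones; a doubly augmented sixth spans 11 semitones. They differ by 10.

No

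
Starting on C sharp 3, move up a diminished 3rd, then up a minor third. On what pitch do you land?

C#3 up a diminished third → Eb3 (2 semitones).
A minor third up from Eb3 is Gb3.

G flat 3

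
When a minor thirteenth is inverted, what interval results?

First reduce the compound minor thirteenth to its simple form, a minor sixth.
Inverted interval numbers add to nine, so a sixth pairs with a third (6 + 3 = 9).
And minor becomes major under inversion, so we get a major third.

major third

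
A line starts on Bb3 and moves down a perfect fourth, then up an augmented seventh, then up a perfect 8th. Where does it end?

E#5

A perfect fourth down from Bb3 is F3.
F3 up an augmented seventh → E#4 (12 semitones).
A perfect octave up from E#4 is E#5.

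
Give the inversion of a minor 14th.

First reduce the compound minor fourteenth to its simple form, a minor seventh.
Interval numbers invert to sum to nine: 7 + 2 = 9, so a seventh inverts to a second.
The quality also flips — minor becomes major — giving a major second.

major 2nd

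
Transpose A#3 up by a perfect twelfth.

The twelfth's letter: A up five letter names plus an octave → E.
A perfect twelfth is 19 semitones; 19 semitones up from A#3 gives E#5.

E#5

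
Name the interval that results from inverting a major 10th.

First reduce the compound major tenth to its simple form, a major third.
The rule of nine gives the new number: 9 − 3 = 6, so a third becomes a sixth.
And major becomes minor under inversion, so we get a minor sixth.

minor sixth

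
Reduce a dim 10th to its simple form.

diminished 3rd

Subtracting seven from the interval number removes an octave: 10 − 7 = 3.
That makes a diminished tenth a compound diminished third — an octave plus a diminished third.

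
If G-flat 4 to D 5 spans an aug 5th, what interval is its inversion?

Interval numbers invert to sum to nine: 5 + 4 = 9, so a fifth inverts to a fourth.
The quality also flips — augmented becomes diminished — giving a diminished fourth.

d4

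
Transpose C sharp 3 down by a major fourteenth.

Seven letters down from C (plus an octave) reaches D.
A major fourteenth spans 23 semitones, so from C#3 the target pitch is D1.

D 1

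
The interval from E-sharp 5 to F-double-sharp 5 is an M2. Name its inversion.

The rule of nine gives the new number: 9 − 2 = 7, so a second becomes a seventh.
And major becomes minor under inversion, so we get a minor seventh.

minor seventh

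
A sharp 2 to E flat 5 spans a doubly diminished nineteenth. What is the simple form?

dd5

Take out 2 octaves (14 from the number): 19 − 14 = 5.
Quality carries through unchanged, so the simple form is a doubly diminished fifth.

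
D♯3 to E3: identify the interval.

D to E spans two letter names (D-E), so the interval is some kind of second.
At 1 semitone, D#3→E3 falls one short of a major second: minor.

minor 2nd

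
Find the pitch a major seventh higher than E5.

D#6

Seven letter names up from E: D.
Moving 11 semitones up from E5 (the size of a major seventh) reaches D#6.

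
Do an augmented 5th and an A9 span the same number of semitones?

No

An augmented fifth spans 8 semitones; an augmented ninth spans 15 semitones. They differ by 7.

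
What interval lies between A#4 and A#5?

A to A is the same letter name, plus an octave — that makes it an octave of some quality.
The perfect octave spans 12 semitones, and A#4 to A#5 is exactly 12 semitones — so this is a perfect octave.

perfect 8th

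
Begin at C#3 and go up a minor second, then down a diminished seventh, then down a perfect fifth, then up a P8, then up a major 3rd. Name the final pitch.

A minor second up from C#3 is D3.
Down a diminished seventh from D3: E#2 (9 semitones down).
A perfect fifth down from E#2 is A#1.
A perfect octave up from A#1 is A#2.
A major third up from A#2 is C##3.

C##3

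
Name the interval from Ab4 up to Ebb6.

A to E spans five letter names (A-B-C-D-E), plus an octave — that makes it a twelfth of some quality.
A perfect twelfth would be 19 semitones; Ab4 to Ebb6 is 18, one semitone narrower, so the interval is diminished.
(Equivalently, a compound diminished fifth: a diminished fifth plus an octave.)

diminished 12th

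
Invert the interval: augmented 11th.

First reduce the compound augmented eleventh to its simple form, an augmented fourth.
Inverted interval numbers add to nine, so a fourth pairs with a fifth (4 + 5 = 9).
And augmented becomes diminished under inversion, so we get a diminished fifth.

diminished 5th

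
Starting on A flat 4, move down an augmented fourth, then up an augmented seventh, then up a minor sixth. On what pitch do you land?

An augmented fourth down from Ab4 is Ebb4.
An augmented seventh up from Ebb4 is D5.
A minor sixth up from D5 is Bb5.

B flat 5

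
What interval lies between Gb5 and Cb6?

G to C spans four letter names (G-A-B-C), so the interval is some kind of fourth.
Gb5 to Cb6 is 5 semitones, matching the perfect fourth exactly, so the quality is perfect.

P4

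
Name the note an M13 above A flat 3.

The thirteenth's letter: A up six letter names plus an octave → F.
Moving 21 semitones up from Ab3 (the size of a major thirteenth) reaches F5.

F 5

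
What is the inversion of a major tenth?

First reduce the compound major tenth to its simple form, a major third.
Inverted interval numbers add to nine, so a third pairs with a sixth (3 + 6 = 9).
Quality inverts too: major becomes minor. That makes the inversion a minor sixth.

minor 6th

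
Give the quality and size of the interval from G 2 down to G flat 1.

A8

Descending from G2 to Gb1 is the same interval as ascending Gb1 to G2.
G to G is the same letter name, plus an octave: an octave.
The perfect octave is 12 semitones; here we have 13, one semitone wider: augmented.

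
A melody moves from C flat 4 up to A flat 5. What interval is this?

major thirteenth

C to A spans six letter names (C-D-E-F-G-A), plus an octave, so the interval is some kind of thirteenth.
Cb4 to Ab5 is 21 semitones, matching the major thirteenth exactly, so the quality is major.
(Equivalently, a compound major sixth: a major sixth plus an octave.)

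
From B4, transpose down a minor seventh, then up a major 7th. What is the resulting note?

A minor seventh down from B4 is C#4.
A major seventh up from C#4 is B#4.

B#4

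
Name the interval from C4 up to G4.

P5

C to G spans five letter names (C-D-E-F-G), so the interval is some kind of fifth.
The perfect fifth spans 7 semitones, and C4 to G4 is exactly 7 semitones — so this is a perfect fifth.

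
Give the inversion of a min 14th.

major second

First reduce the compound minor fourteenth to its simple form, a minor seventh.
The rule of nine gives the new number: 9 − 7 = 2, so a seventh becomes a second.
Quality inverts too: minor becomes major. That makes the inversion a major second.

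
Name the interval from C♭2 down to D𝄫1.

Descending from Cb2 to Dbb1 is the same interval as ascending Dbb1 to Cb2.
D to C spans seven letter names (D-E-F-G-A-B-C): a seventh.
The major seventh spans 11 semitones, and Dbb1 to Cb2 is exactly 11 semitones — so this is a major seventh.

M7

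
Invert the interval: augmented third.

diminished 6th

Interval numbers invert to sum to nine: 3 + 6 = 9, so a third inverts to a sixth.
The quality also flips — augmented becomes diminished — giving a diminished sixth.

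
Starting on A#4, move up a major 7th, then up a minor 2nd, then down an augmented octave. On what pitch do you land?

A4

A major seventh up from A#4 is G##5.
Up a minor second from G##5: A#5 (1 semitone up).
An augmented octave down from A#5 is A4.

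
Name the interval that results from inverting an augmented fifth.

Interval numbers invert to sum to nine: 5 + 4 = 9, so a fifth inverts to a fourth.
Quality inverts too: augmented becomes diminished. That makes the inversion a diminished fourth.

d4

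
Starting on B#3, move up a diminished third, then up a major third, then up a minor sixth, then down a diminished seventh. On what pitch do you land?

E#4

A diminished third up from B#3 is D4.
D4 up a major third → F#4 (4 semitones).
F#4 up a minor sixth → D5 (8 semitones).
A diminished seventh down from D5 is E#4.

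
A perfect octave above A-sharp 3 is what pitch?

For an octave the letter name doesn't change: still A, an octave up.
Moving 12 semitones up from A#3 (the size of a perfect octave) reaches A#4.

A-sharp 4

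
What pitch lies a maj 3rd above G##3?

Counting three letter names up from G lands on B.
Moving 4 semitones up from G##3 (the size of a major third) reaches B##3.

B##3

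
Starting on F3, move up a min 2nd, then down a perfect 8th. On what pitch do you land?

Gb2

A minor second up from F3 is Gb3.
Gb3 down a perfect octave → Gb2 (12 semitones).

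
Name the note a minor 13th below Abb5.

Counting six letter names plus an octave down from A lands on C.
A minor thirteenth spans 20 semitones, so from Abb5 the target pitch is Cb4.

Cb4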